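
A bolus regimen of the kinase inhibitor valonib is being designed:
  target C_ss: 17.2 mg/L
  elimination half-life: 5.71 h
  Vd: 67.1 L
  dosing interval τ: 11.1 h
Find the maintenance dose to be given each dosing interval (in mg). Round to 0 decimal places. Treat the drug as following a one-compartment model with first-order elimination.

1555 mg

k = ln2 / t½ = 0.693147 / 5.71 = 0.1214 h⁻¹
CL = k × Vd = 0.1214 × 67.1 = 8.146 L/h
At steady state, Dose/τ = Css × CL.
Dose = Css × CL × τ = 17.2 × 8.146 × 11.1 = 1555 mg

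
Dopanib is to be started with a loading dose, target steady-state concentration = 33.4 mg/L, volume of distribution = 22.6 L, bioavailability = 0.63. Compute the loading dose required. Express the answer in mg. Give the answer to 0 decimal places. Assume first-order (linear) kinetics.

LD = Css × Vd / F = 33.4 × 22.6 / 0.63 = 1198 mg

1198 mg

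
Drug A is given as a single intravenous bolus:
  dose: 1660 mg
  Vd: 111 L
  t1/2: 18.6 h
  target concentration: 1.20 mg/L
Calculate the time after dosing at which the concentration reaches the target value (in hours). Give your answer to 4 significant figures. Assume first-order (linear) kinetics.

67.70 h

C₀ = Dose / Vd = 1660 / 111 = 14.95 mg/L
k = ln2 / t½ = 0.693147 / 18.6 = 0.03727 h⁻¹
t = ln(C₀ / C) / k = ln(14.95 / 1.20) / 0.03727
  = ln(12.46) / 0.03727 = 2.523 / 0.03727 = 67.70 h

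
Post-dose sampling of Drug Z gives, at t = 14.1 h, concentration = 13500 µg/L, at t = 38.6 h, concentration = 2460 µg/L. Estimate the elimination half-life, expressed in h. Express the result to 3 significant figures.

k = ln(C₁/C₂) / (t₂ − t₁) = ln(13500/2460) / (38.6 − 14.1)
  = 1.703 / 24.50 = 0.06951 h⁻¹
t½ = ln2 / k = 0.693147 / 0.06951 = 9.972 h

9.97 h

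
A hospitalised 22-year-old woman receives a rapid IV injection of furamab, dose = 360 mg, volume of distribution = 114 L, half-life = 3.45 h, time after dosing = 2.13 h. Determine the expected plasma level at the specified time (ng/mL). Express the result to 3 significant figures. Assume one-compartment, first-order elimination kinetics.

C₀ = Dose / Vd = 360.0 / 114 = 3.158 mg/L
k = ln2 / t½ = 0.693147 / 3.45 = 0.2009 h⁻¹
C = C₀ · e^(−k·t) = 3.158 × e^(−0.2009 × 2.13)
  = 3.158 × 0.6519 = 2.059 mg/L
Convert: 2.059 mg/L × 1000 = 2059 ng/mL

2060 ng/mL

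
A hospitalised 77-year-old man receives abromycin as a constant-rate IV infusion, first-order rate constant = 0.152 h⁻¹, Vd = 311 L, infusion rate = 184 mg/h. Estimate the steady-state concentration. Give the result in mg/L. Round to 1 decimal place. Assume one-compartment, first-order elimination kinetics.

3.9 mg/L

CL = k × Vd = 0.1520 × 311 = 47.27 L/h
At steady state Css = R₀ / CL = 184 / 47.27 = 3.893 mg/L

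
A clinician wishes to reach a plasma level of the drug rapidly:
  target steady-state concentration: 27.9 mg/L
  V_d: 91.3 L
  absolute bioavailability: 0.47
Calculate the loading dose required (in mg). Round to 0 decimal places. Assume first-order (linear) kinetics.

5420 mg

LD = Css × Vd / F = 27.9 × 91.3 / 0.47 = 5420 mg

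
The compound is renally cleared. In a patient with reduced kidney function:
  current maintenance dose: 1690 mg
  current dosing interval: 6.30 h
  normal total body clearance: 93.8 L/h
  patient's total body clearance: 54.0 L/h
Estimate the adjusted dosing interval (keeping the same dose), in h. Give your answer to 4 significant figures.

10.94 h

To keep the same average steady-state level, dosing rate must scale with clearance.
CL ratio = 54.0 / 93.8 = 0.5757
New interval (same dose) = 6.30 / 0.5757 = 10.94 h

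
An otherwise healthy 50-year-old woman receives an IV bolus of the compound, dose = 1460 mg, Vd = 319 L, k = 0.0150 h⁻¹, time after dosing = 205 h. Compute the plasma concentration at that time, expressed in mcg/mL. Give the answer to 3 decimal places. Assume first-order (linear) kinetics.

C₀ = Dose / Vd = 1460 / 319 = 4.577 mg/L
C = C₀ · e^(−k·t) = 4.577 × e^(−0.01500 × 205)
  = 4.577 × 0.04619 = 0.2114 mg/L
(0.2114 mg/L = 0.2114 mcg/mL)

0.211 mcg/mL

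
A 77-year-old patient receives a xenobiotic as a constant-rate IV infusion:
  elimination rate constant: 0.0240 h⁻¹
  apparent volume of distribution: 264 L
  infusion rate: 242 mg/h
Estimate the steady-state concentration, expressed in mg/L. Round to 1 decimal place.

38.2 mg/L

CL = k × Vd = 0.02400 × 264 = 6.336 L/h
At steady state Css = R₀ / CL = 242 / 6.336 = 38.19 mg/L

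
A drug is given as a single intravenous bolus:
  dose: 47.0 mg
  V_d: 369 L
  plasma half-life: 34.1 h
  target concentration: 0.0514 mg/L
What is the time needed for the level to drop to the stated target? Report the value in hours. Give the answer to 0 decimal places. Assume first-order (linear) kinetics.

C₀ = Dose / Vd = 47.00 / 369 = 0.1274 mg/L
k = ln2 / t½ = 0.693147 / 34.1 = 0.02033 h⁻¹
t = ln(C₀ / C) / k = ln(0.1274 / 0.0514) / 0.02033
  = ln(2.479) / 0.02033 = 0.9079 / 0.02033 = 44.66 h

45 h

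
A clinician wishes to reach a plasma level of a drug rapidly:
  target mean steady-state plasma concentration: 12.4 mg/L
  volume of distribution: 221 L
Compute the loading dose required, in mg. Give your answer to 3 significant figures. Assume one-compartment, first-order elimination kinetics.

2740 mg

LD = Css × Vd = 12.4 × 221 = 2740 mg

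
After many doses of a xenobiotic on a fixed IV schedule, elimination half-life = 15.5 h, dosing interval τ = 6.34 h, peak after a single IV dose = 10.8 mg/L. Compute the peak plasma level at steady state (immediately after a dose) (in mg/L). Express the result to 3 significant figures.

43.7 mg/L

k = ln2 / t½ = 0.693147 / 15.5 = 0.04472 h⁻¹
e^(−kτ) = e^(−0.04472 × 6.34) = 0.7531
Accumulation ratio R = 1 / (1 − e^(−kτ)) = 1 / (1 − 0.7531) = 4.050
Steady-state peak = C₀ × R = 10.8 × 4.050 = 43.74 mg/L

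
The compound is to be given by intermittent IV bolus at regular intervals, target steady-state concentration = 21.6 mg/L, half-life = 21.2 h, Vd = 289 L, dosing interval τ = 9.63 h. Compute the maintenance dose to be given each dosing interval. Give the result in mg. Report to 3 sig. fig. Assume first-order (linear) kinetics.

1970 mg

k = ln2 / t½ = 0.693147 / 21.2 = 0.03270 h⁻¹
CL = k × Vd = 0.03270 × 289 = 9.450 L/h
At steady state, Dose/τ = Css × CL.
Dose = Css × CL × τ = 21.6 × 9.450 × 9.63 = 1966 mg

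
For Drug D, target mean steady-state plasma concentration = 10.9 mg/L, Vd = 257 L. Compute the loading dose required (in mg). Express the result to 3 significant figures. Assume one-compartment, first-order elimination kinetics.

2800 mg

LD = Css × Vd = 10.9 × 257 = 2801 mg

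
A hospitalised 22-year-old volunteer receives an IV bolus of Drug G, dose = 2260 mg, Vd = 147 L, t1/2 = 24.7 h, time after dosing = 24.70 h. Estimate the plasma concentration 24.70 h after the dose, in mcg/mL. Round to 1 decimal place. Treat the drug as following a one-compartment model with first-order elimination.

C₀ = Dose / Vd = 2260 / 147 = 15.37 mg/L
k = ln2 / t½ = 0.693147 / 24.7 = 0.02806 h⁻¹
t / t½ = 24.70 / 24.7 = 1 half-lives
C = C₀ × (1/2)^1 = 15.37 × 0.5000 = 7.685 mg/L
(7.685 mg/L = 7.685 mcg/mL)

7.7 mcg/mL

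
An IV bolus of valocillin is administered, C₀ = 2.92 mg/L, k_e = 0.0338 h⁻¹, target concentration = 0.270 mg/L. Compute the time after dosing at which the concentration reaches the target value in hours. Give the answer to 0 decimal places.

t = ln(C₀ / C) / k = ln(2.920 / 0.270) / 0.03380
  = ln(10.81) / 0.03380 = 2.380 / 0.03380 = 70.41 h

70 h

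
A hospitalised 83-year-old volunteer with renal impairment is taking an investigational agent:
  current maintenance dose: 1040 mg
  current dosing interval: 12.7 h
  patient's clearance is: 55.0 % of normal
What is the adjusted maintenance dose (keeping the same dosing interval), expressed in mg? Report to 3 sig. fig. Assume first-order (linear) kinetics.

572 mg

To keep the same average steady-state level, dosing rate must scale with clearance.
CL ratio = 55.0 / 100 = 0.5500
New dose (same interval) = 1040 × 0.5500 = 572.0 mg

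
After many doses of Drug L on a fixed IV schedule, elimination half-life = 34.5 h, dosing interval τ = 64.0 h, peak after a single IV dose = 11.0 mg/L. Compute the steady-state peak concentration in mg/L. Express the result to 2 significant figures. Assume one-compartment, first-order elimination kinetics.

15 mg/L

k = ln2 / t½ = 0.693147 / 34.5 = 0.02009 h⁻¹
e^(−kτ) = e^(−0.02009 × 64.0) = 0.2764
Accumulation ratio R = 1 / (1 − e^(−kτ)) = 1 / (1 − 0.2764) = 1.382
Steady-state peak = C₀ × R = 11.0 × 1.382 = 15.20 mg/L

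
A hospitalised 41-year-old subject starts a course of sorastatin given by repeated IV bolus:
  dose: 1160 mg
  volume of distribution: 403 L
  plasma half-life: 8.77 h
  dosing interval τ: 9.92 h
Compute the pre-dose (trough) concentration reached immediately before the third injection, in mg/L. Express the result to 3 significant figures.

1.91 mg/L

C₀ per dose = Dose / Vd = 1160 / 403 = 2.878 mg/L
k = ln2 / t½ = 0.693147 / 8.77 = 0.07904 h⁻¹
Fraction remaining after one interval: r = e^(−kτ) = e^(−0.07904 × 9.92) = 0.4565
Before dose 3, 2 doses have been given (aged 1τ, 2τ).
C_trough = C₀ × (r + r²) = 2.878 × (0.4565 + 0.2084) = 1.914 mg/L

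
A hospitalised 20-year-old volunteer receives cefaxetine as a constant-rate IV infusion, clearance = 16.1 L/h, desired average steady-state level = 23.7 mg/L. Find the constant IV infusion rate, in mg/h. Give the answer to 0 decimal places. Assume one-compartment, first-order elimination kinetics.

At steady state, infusion rate R₀ = Css × CL = 23.7 × 16.10 = 381.6 mg/h

382 mg/h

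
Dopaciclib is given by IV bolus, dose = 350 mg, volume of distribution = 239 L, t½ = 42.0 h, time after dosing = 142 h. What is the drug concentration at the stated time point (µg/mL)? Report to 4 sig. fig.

C₀ = Dose / Vd = 350.0 / 239 = 1.464 mg/L
k = ln2 / t½ = 0.693147 / 42.0 = 0.01650 h⁻¹
C = C₀ · e^(−k·t) = 1.464 × e^(−0.01650 × 142)
  = 1.464 × 0.09604 = 0.1406 mg/L
(0.1406 mg/L = 0.1406 µg/mL)

0.1406 µg/mL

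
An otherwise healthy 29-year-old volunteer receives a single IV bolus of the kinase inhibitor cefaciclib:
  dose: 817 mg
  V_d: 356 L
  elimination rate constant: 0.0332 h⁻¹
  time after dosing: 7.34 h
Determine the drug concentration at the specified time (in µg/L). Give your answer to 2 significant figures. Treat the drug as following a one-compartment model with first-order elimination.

1800 µg/L

C₀ = Dose / Vd = 817.0 / 356 = 2.295 mg/L
C = C₀ · e^(−k·t) = 2.295 × e^(−0.03320 × 7.34)
  = 2.295 × 0.7837 = 1.799 mg/L
Convert: 1.799 mg/L × 1000 = 1799 µg/L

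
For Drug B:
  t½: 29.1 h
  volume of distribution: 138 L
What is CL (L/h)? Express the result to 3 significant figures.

k = ln2 / t½ = 0.693147 / 29.1 = 0.02382 h⁻¹
CL = k × Vd = 0.02382 × 138 = 3.287 L/h

3.29 L/h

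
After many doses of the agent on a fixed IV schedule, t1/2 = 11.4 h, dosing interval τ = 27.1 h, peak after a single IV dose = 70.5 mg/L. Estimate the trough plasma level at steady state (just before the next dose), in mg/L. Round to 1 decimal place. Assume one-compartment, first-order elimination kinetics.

16.8 mg/L

k = ln2 / t½ = 0.693147 / 11.4 = 0.06080 h⁻¹
e^(−kτ) = e^(−0.06080 × 27.1) = 0.1925
Accumulation ratio R = 1 / (1 − e^(−kτ)) = 1 / (1 − 0.1925) = 1.238
Steady-state trough = C₀ × R × e^(−kτ) = 70.5 × 1.238 × 0.1925 = 16.80 mg/L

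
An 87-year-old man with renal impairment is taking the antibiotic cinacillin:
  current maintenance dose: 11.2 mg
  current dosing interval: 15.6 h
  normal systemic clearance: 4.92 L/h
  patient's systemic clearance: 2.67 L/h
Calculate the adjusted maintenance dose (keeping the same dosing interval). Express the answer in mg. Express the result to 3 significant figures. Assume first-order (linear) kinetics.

To keep the same average steady-state level, dosing rate must scale with clearance.
CL ratio = 2.67 / 4.92 = 0.5427
New dose (same interval) = 11.2 × 0.5427 = 6.078 mg

6.08 mg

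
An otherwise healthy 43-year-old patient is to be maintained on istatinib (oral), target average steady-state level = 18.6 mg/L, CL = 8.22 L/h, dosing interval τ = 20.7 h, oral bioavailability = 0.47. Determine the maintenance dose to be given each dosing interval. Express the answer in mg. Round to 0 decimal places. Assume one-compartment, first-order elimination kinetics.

6734 mg

At steady state, F × (Dose/τ) = Css × CL.
Dose = Css × CL × τ / F = 18.6 × 8.220 × 20.7 / 0.47 = 6734 mg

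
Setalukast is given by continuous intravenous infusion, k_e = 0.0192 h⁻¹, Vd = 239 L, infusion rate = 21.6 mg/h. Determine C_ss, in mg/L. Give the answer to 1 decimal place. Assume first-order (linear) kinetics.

4.7 mg/L

CL = k × Vd = 0.01920 × 239 = 4.589 L/h
At steady state Css = R₀ / CL = 21.6 / 4.589 = 4.707 mg/L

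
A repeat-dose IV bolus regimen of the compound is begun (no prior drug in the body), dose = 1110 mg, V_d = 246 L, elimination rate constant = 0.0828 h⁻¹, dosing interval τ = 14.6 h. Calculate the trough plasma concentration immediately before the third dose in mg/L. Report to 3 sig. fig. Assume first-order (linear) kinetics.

C₀ per dose = Dose / Vd = 1110 / 246 = 4.512 mg/L
Fraction remaining after one interval: r = e^(−kτ) = e^(−0.08280 × 14.6) = 0.2985
Before dose 3, 2 doses have been given (aged 1τ, 2τ).
C_trough = C₀ × (r + r²) = 4.512 × (0.2985 + 0.08910) = 1.749 mg/L

1.75 mg/L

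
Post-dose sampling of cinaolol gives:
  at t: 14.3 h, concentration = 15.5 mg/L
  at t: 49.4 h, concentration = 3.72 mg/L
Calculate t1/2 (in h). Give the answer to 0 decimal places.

k = ln(C₁/C₂) / (t₂ − t₁) = ln(15.5/3.72) / (49.4 − 14.3)
  = 1.427 / 35.10 = 0.04066 h⁻¹
t½ = ln2 / k = 0.693147 / 0.04066 = 17.05 h

17 h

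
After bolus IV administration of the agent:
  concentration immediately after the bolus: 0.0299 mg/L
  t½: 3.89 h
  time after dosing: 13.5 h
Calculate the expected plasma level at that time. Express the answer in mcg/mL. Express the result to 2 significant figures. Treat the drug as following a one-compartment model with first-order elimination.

0.0027 mcg/mL

k = ln2 / t½ = 0.693147 / 3.89 = 0.1782 h⁻¹
C = C₀ · e^(−k·t) = 0.02990 × e^(−0.1782 × 13.5)
  = 0.02990 × 0.09020 = 0.002697 mg/L
(0.002697 mg/L = 0.002697 mcg/mL)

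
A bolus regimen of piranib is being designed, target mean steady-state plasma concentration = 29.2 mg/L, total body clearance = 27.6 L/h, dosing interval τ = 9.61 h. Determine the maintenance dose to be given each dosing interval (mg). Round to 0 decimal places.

At steady state, Dose/τ = Css × CL.
Dose = Css × CL × τ = 29.2 × 27.60 × 9.61 = 7745 mg

7745 mg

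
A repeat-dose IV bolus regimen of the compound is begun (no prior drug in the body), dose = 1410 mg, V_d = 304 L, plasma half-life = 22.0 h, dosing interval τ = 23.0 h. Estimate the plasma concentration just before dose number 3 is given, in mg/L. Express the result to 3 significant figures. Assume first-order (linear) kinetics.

3.34 mg/L

C₀ per dose = Dose / Vd = 1410 / 304 = 4.638 mg/L
k = ln2 / t½ = 0.693147 / 22.0 = 0.03151 h⁻¹
Fraction remaining after one interval: r = e^(−kτ) = e^(−0.03151 × 23.0) = 0.4845
Before dose 3, 2 doses have been given (aged 1τ, 2τ).
C_trough = C₀ × (r + r²) = 4.638 × (0.4845 + 0.2347) = 3.336 mg/L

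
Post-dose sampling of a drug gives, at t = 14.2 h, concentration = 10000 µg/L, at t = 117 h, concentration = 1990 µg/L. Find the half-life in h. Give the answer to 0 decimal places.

k = ln(C₁/C₂) / (t₂ − t₁) = ln(10000/1990) / (117 − 14.2)
  = 1.614 / 102.8 = 0.01570 h⁻¹
t½ = ln2 / k = 0.693147 / 0.01570 = 44.15 h

44 h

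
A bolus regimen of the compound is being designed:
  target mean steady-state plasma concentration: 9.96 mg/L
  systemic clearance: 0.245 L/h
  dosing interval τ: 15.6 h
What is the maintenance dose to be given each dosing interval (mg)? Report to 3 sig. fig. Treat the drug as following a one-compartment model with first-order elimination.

At steady state, Dose/τ = Css × CL.
Dose = Css × CL × τ = 9.96 × 0.2450 × 15.6 = 38.07 mg

38.1 mg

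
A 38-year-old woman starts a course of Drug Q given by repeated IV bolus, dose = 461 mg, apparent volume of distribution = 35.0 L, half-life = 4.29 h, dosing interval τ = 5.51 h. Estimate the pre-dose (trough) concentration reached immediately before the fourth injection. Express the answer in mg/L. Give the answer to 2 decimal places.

8.54 mg/L

C₀ per dose = Dose / Vd = 461 / 35.0 = 13.17 mg/L
k = ln2 / t½ = 0.693147 / 4.29 = 0.1616 h⁻¹
Fraction remaining after one interval: r = e^(−kτ) = e^(−0.1616 × 5.51) = 0.4105
Before dose 4, 3 doses have been given (aged 1τ, 2τ, 3τ).
C_trough = C₀ × (r + r² + … + r^3) = C₀ × r(1−r^3)/(1−r)
        = 13.17 × 0.4105 × (1 − 0.06917) / (1 − 0.4105) = 8.537 mg/L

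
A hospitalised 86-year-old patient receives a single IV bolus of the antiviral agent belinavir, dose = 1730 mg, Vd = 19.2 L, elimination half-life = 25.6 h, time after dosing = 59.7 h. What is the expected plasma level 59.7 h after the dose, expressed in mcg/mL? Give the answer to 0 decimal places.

18 mcg/mL

C₀ = Dose / Vd = 1730 / 19.2 = 90.10 mg/L
k = ln2 / t½ = 0.693147 / 25.6 = 0.02708 h⁻¹
C = C₀ · e^(−k·t) = 90.10 × e^(−0.02708 × 59.7)
  = 90.10 × 0.1986 = 17.89 mg/L
(17.89 mg/L = 17.89 mcg/mL)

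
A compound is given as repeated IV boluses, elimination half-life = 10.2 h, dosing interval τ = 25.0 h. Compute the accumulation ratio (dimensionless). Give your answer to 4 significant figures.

k = ln2 / t½ = 0.693147 / 10.2 = 0.06796 h⁻¹
e^(−kτ) = e^(−0.06796 × 25.0) = 0.1829
Accumulation ratio R = 1 / (1 − e^(−kτ)) = 1 / (1 − 0.1829) = 1.224

1.224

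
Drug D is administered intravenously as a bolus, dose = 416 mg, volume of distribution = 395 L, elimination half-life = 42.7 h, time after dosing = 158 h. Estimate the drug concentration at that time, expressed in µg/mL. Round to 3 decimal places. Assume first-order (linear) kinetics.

0.081 µg/mL

C₀ = Dose / Vd = 416.0 / 395 = 1.053 mg/L
k = ln2 / t½ = 0.693147 / 42.7 = 0.01623 h⁻¹
C = C₀ · e^(−k·t) = 1.053 × e^(−0.01623 × 158)
  = 1.053 × 0.07697 = 0.08105 mg/L
(0.08105 mg/L = 0.08105 µg/mL)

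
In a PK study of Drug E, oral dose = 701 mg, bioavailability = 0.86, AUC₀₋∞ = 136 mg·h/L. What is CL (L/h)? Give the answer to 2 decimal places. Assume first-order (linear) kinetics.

4.43 L/h

CL = F·Dose / AUC = 0.86 × 701 / 136 = 4.433 L/h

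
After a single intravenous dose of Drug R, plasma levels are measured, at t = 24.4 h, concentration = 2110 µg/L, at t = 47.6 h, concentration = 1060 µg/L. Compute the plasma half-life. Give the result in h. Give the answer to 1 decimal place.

23.4 h

k = ln(C₁/C₂) / (t₂ − t₁) = ln(2110/1060) / (47.6 − 24.4)
  = 0.6884 / 23.20 = 0.02967 h⁻¹
t½ = ln2 / k = 0.693147 / 0.02967 = 23.36 h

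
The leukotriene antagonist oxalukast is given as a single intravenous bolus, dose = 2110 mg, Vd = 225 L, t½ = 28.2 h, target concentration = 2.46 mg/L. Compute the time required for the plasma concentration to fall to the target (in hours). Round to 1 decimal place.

C₀ = Dose / Vd = 2110 / 225 = 9.378 mg/L
k = ln2 / t½ = 0.693147 / 28.2 = 0.02458 h⁻¹
t = ln(C₀ / C) / k = ln(9.378 / 2.46) / 0.02458
  = ln(3.812) / 0.02458 = 1.338 / 0.02458 = 54.43 h

54.4 h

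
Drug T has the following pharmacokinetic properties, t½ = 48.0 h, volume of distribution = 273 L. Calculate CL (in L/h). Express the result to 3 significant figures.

3.94 L/h

k = ln2 / t½ = 0.693147 / 48.0 = 0.01444 h⁻¹
CL = k × Vd = 0.01444 × 273 = 3.942 L/h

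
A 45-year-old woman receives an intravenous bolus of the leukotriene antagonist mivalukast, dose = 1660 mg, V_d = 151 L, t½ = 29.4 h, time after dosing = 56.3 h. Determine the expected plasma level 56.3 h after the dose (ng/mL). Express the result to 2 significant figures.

2900 ng/mL

C₀ = Dose / Vd = 1660 / 151 = 10.99 mg/L
k = ln2 / t½ = 0.693147 / 29.4 = 0.02358 h⁻¹
C = C₀ · e^(−k·t) = 10.99 × e^(−0.02358 × 56.3)
  = 10.99 × 0.2651 = 2.913 mg/L
Convert: 2.913 mg/L × 1000 = 2913 ng/mL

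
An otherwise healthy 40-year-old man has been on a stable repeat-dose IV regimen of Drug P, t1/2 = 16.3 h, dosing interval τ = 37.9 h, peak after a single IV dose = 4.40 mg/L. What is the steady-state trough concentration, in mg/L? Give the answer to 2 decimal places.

k = ln2 / t½ = 0.693147 / 16.3 = 0.04252 h⁻¹
e^(−kτ) = e^(−0.04252 × 37.9) = 0.1996
Accumulation ratio R = 1 / (1 − e^(−kτ)) = 1 / (1 − 0.1996) = 1.249
Steady-state trough = C₀ × R × e^(−kτ) = 4.40 × 1.249 × 0.1996 = 1.097 mg/L

1.10 mg/L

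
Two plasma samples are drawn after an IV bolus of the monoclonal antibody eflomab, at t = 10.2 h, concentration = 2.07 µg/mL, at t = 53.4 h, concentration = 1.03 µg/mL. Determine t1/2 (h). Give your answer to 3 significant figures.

k = ln(C₁/C₂) / (t₂ − t₁) = ln(2.07/1.03) / (53.4 − 10.2)
  = 0.6980 / 43.20 = 0.01616 h⁻¹
t½ = ln2 / k = 0.693147 / 0.01616 = 42.89 h

42.9 h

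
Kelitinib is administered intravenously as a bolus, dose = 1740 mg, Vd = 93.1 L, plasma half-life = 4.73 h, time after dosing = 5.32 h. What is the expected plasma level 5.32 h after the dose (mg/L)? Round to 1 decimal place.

8.6 mg/L

C₀ = Dose / Vd = 1740 / 93.1 = 18.69 mg/L
k = ln2 / t½ = 0.693147 / 4.73 = 0.1465 h⁻¹
C = C₀ · e^(−k·t) = 18.69 × e^(−0.1465 × 5.32)
  = 18.69 × 0.4587 = 8.573 mg/L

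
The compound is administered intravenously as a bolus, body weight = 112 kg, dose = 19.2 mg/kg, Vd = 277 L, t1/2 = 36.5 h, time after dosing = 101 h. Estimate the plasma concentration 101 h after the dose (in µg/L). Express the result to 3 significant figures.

Total dose = 19.2 × 112 = 2150 mg
C₀ = Dose / Vd = 2150 / 277 = 7.762 mg/L
k = ln2 / t½ = 0.693147 / 36.5 = 0.01899 h⁻¹
C = C₀ · e^(−k·t) = 7.762 × e^(−0.01899 × 101)
  = 7.762 × 0.1469 = 1.140 mg/L
Convert: 1.140 mg/L × 1000 = 1140 µg/L

1140 µg/L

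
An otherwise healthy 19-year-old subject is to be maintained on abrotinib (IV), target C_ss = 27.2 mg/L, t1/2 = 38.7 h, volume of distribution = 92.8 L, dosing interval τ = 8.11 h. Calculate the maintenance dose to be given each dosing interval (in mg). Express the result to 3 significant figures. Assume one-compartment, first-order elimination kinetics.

k = ln2 / t½ = 0.693147 / 38.7 = 0.01791 h⁻¹
CL = k × Vd = 0.01791 × 92.8 = 1.662 L/h
At steady state, Dose/τ = Css × CL.
Dose = Css × CL × τ = 27.2 × 1.662 × 8.11 = 366.6 mg

367 mg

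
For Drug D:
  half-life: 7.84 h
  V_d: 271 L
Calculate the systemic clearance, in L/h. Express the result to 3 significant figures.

k = ln2 / t½ = 0.693147 / 7.84 = 0.08841 h⁻¹
CL = k × Vd = 0.08841 × 271 = 23.96 L/h

24.0 L/h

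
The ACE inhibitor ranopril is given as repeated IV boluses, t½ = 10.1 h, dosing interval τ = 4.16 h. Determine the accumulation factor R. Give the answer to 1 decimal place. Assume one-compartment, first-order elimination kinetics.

4.0

k = ln2 / t½ = 0.693147 / 10.1 = 0.06863 h⁻¹
e^(−kτ) = e^(−0.06863 × 4.16) = 0.7516
Accumulation ratio R = 1 / (1 − e^(−kτ)) = 1 / (1 − 0.7516) = 4.026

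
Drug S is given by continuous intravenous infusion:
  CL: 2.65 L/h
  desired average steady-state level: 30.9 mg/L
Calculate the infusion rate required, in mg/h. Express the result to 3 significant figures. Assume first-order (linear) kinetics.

At steady state, infusion rate R₀ = Css × CL = 30.9 × 2.650 = 81.89 mg/h

81.9 mg/h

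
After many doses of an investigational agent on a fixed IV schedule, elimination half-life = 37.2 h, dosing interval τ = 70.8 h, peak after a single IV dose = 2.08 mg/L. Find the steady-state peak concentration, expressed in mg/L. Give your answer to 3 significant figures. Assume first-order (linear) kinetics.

k = ln2 / t½ = 0.693147 / 37.2 = 0.01863 h⁻¹
e^(−kτ) = e^(−0.01863 × 70.8) = 0.2674
Accumulation ratio R = 1 / (1 − e^(−kτ)) = 1 / (1 − 0.2674) = 1.365
Steady-state peak = C₀ × R = 2.08 × 1.365 = 2.839 mg/L

2.84 mg/L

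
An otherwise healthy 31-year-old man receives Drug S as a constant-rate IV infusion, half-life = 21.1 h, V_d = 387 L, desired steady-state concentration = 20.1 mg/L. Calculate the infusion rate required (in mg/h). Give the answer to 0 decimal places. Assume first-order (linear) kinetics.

256 mg/h

k = ln2 / t½ = 0.693147 / 21.1 = 0.03285 h⁻¹
CL = k × Vd = 0.03285 × 387 = 12.71 L/h
At steady state, infusion rate R₀ = Css × CL = 20.1 × 12.71 = 255.5 mg/h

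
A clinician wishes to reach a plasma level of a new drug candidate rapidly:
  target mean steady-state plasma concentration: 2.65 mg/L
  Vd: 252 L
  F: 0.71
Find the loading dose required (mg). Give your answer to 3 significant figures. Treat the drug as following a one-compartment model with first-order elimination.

LD = Css × Vd / F = 2.65 × 252 / 0.71 = 940.6 mg

941 mg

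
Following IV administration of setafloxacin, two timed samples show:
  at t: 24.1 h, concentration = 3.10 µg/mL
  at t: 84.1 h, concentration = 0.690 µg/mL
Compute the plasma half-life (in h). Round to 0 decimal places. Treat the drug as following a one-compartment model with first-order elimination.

k = ln(C₁/C₂) / (t₂ − t₁) = ln(3.10/0.690) / (84.1 − 24.1)
  = 1.502 / 60.00 = 0.02503 h⁻¹
t½ = ln2 / k = 0.693147 / 0.02503 = 27.69 h

28 h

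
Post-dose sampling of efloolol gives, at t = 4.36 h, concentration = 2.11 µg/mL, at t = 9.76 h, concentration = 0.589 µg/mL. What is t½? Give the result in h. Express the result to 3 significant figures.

2.93 h

k = ln(C₁/C₂) / (t₂ − t₁) = ln(2.11/0.589) / (9.76 − 4.36)
  = 1.276 / 5.400 = 0.2363 h⁻¹
t½ = ln2 / k = 0.693147 / 0.2363 = 2.933 h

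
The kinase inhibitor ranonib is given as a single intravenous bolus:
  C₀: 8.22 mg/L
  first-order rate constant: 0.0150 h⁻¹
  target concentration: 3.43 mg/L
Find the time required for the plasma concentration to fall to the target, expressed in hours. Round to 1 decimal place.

58.3 h

t = ln(C₀ / C) / k = ln(8.220 / 3.43) / 0.01500
  = ln(2.397) / 0.01500 = 0.8742 / 0.01500 = 58.28 h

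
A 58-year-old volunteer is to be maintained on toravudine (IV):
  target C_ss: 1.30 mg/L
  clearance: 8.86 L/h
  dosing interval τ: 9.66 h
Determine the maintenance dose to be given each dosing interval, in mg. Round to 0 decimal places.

At steady state, Dose/τ = Css × CL.
Dose = Css × CL × τ = 1.30 × 8.860 × 9.66 = 111.3 mg

111 mg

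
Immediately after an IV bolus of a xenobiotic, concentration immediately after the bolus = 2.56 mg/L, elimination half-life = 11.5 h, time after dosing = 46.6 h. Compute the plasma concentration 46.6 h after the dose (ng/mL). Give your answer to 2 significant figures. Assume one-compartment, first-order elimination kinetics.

150 ng/mL

k = ln2 / t½ = 0.693147 / 11.5 = 0.06027 h⁻¹
C = C₀ · e^(−k·t) = 2.560 × e^(−0.06027 × 46.6)
  = 2.560 × 0.06029 = 0.1543 mg/L
Convert: 0.1543 mg/L × 1000 = 154.3 ng/mL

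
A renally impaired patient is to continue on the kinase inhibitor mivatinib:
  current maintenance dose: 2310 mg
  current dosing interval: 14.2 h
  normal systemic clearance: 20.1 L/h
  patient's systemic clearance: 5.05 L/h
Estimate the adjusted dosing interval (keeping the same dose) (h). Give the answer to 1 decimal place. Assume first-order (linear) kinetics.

56.5 h

To keep the same average steady-state level, dosing rate must scale with clearance.
CL ratio = 5.05 / 20.1 = 0.2512
New interval (same dose) = 14.2 / 0.2512 = 56.53 h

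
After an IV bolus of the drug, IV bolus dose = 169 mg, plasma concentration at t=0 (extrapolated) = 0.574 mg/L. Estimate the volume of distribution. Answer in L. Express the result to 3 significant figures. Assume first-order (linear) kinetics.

294 L

Vd = Dose / C₀ = 169.0 / 0.574 = 294.4 L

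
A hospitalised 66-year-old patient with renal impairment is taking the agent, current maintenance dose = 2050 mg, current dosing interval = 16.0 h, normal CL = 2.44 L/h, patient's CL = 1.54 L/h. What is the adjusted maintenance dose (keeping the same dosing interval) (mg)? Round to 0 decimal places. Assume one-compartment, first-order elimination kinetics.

To keep the same average steady-state level, dosing rate must scale with clearance.
CL ratio = 1.54 / 2.44 = 0.6311
New dose (same interval) = 2050 × 0.6311 = 1294 mg

1294 mg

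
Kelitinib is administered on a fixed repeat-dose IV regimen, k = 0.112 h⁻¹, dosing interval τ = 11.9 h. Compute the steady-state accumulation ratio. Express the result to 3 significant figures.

1.36

e^(−kτ) = e^(−0.1120 × 11.9) = 0.2637
Accumulation ratio R = 1 / (1 − e^(−kτ)) = 1 / (1 − 0.2637) = 1.358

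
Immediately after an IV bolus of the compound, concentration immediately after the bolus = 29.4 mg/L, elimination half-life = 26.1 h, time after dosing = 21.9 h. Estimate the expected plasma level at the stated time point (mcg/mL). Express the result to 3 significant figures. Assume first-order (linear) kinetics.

k = ln2 / t½ = 0.693147 / 26.1 = 0.02656 h⁻¹
C = C₀ · e^(−k·t) = 29.40 × e^(−0.02656 × 21.9)
  = 29.40 × 0.5590 = 16.43 mg/L
(16.43 mg/L = 16.43 mcg/mL)

16.4 mcg/mL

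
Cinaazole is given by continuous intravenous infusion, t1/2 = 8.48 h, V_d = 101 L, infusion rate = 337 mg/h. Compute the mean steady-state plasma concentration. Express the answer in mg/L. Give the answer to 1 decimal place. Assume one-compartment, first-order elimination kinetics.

k = ln2 / t½ = 0.693147 / 8.48 = 0.08174 h⁻¹
CL = k × Vd = 0.08174 × 101 = 8.256 L/h
At steady state Css = R₀ / CL = 337 / 8.256 = 40.82 mg/L

40.8 mg/L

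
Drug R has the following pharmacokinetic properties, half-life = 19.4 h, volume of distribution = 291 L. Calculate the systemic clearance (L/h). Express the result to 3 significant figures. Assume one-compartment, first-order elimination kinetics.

10.4 L/h

k = ln2 / t½ = 0.693147 / 19.4 = 0.03573 h⁻¹
CL = k × Vd = 0.03573 × 291 = 10.40 L/h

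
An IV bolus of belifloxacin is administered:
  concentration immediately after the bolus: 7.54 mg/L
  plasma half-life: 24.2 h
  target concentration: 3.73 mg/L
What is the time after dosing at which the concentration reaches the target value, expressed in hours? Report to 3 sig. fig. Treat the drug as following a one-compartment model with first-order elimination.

24.6 h

k = ln2 / t½ = 0.693147 / 24.2 = 0.02864 h⁻¹
t = ln(C₀ / C) / k = ln(7.540 / 3.73) / 0.02864
  = ln(2.021) / 0.02864 = 0.7036 / 0.02864 = 24.57 h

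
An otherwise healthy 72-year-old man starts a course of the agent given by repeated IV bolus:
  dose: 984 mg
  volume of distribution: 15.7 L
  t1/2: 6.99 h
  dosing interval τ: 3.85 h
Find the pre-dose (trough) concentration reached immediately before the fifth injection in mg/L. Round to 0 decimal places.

106 mg/L

C₀ per dose = Dose / Vd = 984 / 15.7 = 62.68 mg/L
k = ln2 / t½ = 0.693147 / 6.99 = 0.09916 h⁻¹
Fraction remaining after one interval: r = e^(−kτ) = e^(−0.09916 × 3.85) = 0.6827
Before dose 5, 4 doses have been given (aged 1τ, 2τ, 3τ, 4τ).
C_trough = C₀ × (r + r² + … + r^4) = C₀ × r(1−r^4)/(1−r)
        = 62.68 × 0.6827 × (1 − 0.2172) / (1 − 0.6827) = 105.6 mg/L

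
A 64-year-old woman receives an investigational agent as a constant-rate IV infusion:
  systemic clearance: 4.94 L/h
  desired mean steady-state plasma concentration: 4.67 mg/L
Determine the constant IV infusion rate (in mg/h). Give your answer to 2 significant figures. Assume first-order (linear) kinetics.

23 mg/h

At steady state, infusion rate R₀ = Css × CL = 4.67 × 4.940 = 23.07 mg/h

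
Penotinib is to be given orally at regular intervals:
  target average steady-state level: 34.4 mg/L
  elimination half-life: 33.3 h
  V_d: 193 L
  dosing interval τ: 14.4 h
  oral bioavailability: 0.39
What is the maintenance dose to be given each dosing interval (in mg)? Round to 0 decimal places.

k = ln2 / t½ = 0.693147 / 33.3 = 0.02082 h⁻¹
CL = k × Vd = 0.02082 × 193 = 4.018 L/h
At steady state, F × (Dose/τ) = Css × CL.
Dose = Css × CL × τ / F = 34.4 × 4.018 × 14.4 / 0.39 = 5103 mg

5103 mg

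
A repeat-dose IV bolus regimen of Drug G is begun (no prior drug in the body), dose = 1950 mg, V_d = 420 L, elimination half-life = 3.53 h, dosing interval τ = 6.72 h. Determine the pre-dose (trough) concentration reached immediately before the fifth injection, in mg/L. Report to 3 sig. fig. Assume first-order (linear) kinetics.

C₀ per dose = Dose / Vd = 1950 / 420 = 4.643 mg/L
k = ln2 / t½ = 0.693147 / 3.53 = 0.1964 h⁻¹
Fraction remaining after one interval: r = e^(−kτ) = e^(−0.1964 × 6.72) = 0.2672
Before dose 5, 4 doses have been given (aged 1τ, 2τ, 3τ, 4τ).
C_trough = C₀ × (r + r² + … + r^4) = C₀ × r(1−r^4)/(1−r)
        = 4.643 × 0.2672 × (1 − 0.005097) / (1 − 0.2672) = 1.684 mg/L

1.68 mg/L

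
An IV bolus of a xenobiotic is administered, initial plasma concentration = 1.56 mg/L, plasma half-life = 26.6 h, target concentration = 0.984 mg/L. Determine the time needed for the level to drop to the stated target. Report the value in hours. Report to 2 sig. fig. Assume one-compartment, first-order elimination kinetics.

18 h

k = ln2 / t½ = 0.693147 / 26.6 = 0.02606 h⁻¹
t = ln(C₀ / C) / k = ln(1.560 / 0.984) / 0.02606
  = ln(1.585) / 0.02606 = 0.4606 / 0.02606 = 17.67 h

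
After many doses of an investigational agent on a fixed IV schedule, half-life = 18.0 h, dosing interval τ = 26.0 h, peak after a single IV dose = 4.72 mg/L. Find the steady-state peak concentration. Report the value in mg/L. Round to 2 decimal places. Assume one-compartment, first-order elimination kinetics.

k = ln2 / t½ = 0.693147 / 18.0 = 0.03851 h⁻¹
e^(−kτ) = e^(−0.03851 × 26.0) = 0.3674
Accumulation ratio R = 1 / (1 − e^(−kτ)) = 1 / (1 − 0.3674) = 1.581
Steady-state peak = C₀ × R = 4.72 × 1.581 = 7.462 mg/L

7.46 mg/L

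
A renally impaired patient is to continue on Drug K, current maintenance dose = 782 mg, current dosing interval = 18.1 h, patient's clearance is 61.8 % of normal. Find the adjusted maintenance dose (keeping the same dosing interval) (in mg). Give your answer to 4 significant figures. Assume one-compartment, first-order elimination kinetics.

To keep the same average steady-state level, dosing rate must scale with clearance.
CL ratio = 61.8 / 100 = 0.6180
New dose (same interval) = 782 × 0.6180 = 483.3 mg

483.3 mg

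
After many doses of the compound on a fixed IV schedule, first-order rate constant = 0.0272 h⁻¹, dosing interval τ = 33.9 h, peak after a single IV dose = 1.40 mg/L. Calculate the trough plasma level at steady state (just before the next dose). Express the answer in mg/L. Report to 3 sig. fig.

e^(−kτ) = e^(−0.02720 × 33.9) = 0.3977
Accumulation ratio R = 1 / (1 − e^(−kτ)) = 1 / (1 − 0.3977) = 1.660
Steady-state trough = C₀ × R × e^(−kτ) = 1.40 × 1.660 × 0.3977 = 0.9243 mg/L

0.924 mg/L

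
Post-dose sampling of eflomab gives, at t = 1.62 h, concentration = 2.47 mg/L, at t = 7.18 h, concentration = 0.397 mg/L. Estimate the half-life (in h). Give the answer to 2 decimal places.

k = ln(C₁/C₂) / (t₂ − t₁) = ln(2.47/0.397) / (7.18 − 1.62)
  = 1.828 / 5.560 = 0.3288 h⁻¹
t½ = ln2 / k = 0.693147 / 0.3288 = 2.108 h

2.11 h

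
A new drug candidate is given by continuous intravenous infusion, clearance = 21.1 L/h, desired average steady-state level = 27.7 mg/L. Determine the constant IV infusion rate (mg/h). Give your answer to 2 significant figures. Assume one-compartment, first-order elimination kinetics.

580 mg/h

At steady state, infusion rate R₀ = Css × CL = 27.7 × 21.10 = 584.5 mg/h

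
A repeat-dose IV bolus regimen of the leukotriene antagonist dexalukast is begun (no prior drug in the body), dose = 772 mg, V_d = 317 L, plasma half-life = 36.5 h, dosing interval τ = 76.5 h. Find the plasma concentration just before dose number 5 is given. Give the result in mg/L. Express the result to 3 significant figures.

0.741 mg/L

C₀ per dose = Dose / Vd = 772 / 317 = 2.435 mg/L
k = ln2 / t½ = 0.693147 / 36.5 = 0.01899 h⁻¹
Fraction remaining after one interval: r = e^(−kτ) = e^(−0.01899 × 76.5) = 0.2339
Before dose 5, 4 doses have been given (aged 1τ, 2τ, 3τ, 4τ).
C_trough = C₀ × (r + r² + … + r^4) = C₀ × r(1−r^4)/(1−r)
        = 2.435 × 0.2339 × (1 − 0.002993) / (1 − 0.2339) = 0.7412 mg/L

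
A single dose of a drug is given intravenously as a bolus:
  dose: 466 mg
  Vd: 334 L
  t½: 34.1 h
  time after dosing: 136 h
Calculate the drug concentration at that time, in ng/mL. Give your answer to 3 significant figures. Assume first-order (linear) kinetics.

C₀ = Dose / Vd = 466.0 / 334 = 1.395 mg/L
k = ln2 / t½ = 0.693147 / 34.1 = 0.02033 h⁻¹
C = C₀ · e^(−k·t) = 1.395 × e^(−0.02033 × 136)
  = 1.395 × 0.06298 = 0.08786 mg/L
Convert: 0.08786 mg/L × 1000 = 87.86 ng/mL

87.9 ng/mL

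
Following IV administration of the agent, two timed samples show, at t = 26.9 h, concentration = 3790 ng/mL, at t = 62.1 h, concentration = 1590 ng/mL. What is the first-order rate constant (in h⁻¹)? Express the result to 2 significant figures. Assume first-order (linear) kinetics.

k = ln(C₁/C₂) / (t₂ − t₁) = ln(3790/1590) / (62.1 − 26.9)
  = 0.8686 / 35.20 = 0.02468 h⁻¹

0.025 h⁻¹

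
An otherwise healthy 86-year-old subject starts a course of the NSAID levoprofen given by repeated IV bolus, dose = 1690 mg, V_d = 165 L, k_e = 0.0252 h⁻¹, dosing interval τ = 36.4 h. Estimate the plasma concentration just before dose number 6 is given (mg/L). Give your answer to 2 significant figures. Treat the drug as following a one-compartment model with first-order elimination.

C₀ per dose = Dose / Vd = 1690 / 165 = 10.24 mg/L
Fraction remaining after one interval: r = e^(−kτ) = e^(−0.02520 × 36.4) = 0.3996
Before dose 6, 5 doses have been given (aged 1τ, 2τ, 3τ, 4τ, 5τ).
C_trough = C₀ × (r + r² + … + r^5) = C₀ × r(1−r^5)/(1−r)
        = 10.24 × 0.3996 × (1 − 0.01019) / (1 − 0.3996) = 6.746 mg/L

6.7 mg/L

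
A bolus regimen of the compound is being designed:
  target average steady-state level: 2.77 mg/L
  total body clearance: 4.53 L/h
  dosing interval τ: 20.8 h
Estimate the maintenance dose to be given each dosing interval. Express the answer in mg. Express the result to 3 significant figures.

261 mg

At steady state, Dose/τ = Css × CL.
Dose = Css × CL × τ = 2.77 × 4.530 × 20.8 = 261.0 mg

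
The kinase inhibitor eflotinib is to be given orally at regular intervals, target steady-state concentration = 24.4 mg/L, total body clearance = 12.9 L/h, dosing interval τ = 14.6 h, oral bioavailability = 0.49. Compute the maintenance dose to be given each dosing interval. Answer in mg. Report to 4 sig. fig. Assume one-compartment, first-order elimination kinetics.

At steady state, F × (Dose/τ) = Css × CL.
Dose = Css × CL × τ / F = 24.4 × 12.90 × 14.6 / 0.49 = 9379 mg

9379 mg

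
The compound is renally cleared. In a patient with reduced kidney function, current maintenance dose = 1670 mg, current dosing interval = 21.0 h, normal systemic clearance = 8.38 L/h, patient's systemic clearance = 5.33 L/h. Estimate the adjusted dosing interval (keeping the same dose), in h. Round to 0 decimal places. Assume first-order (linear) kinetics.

To keep the same average steady-state level, dosing rate must scale with clearance.
CL ratio = 5.33 / 8.38 = 0.6360
New interval (same dose) = 21.0 / 0.6360 = 33.02 h

33 h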